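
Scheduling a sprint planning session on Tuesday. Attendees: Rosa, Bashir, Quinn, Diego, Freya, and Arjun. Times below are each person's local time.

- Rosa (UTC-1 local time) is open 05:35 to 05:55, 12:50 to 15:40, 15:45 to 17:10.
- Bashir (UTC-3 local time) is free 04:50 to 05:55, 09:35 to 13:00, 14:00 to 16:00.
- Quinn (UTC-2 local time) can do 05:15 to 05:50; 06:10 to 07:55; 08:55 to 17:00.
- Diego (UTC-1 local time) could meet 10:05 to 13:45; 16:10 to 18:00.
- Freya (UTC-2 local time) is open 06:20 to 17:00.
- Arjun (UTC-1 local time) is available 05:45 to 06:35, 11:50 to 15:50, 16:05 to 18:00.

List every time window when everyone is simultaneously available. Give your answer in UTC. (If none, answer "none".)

13:50-14:45, 17:10-18:10

Rosa in UTC: 06:35-06:55, 13:50-16:40, 16:45-18:10 (add 1h to convert from UTC-1).
Bashir in UTC: 07:50-08:55, 12:35-16:00, 17:00-19:00 (add 3h to convert from UTC-3).
Quinn in UTC: 07:15-07:50, 08:10-09:55, 10:55-19:00 (add 2h to convert from UTC-2).
Diego in UTC: 11:05-14:45, 17:10-19:00 (add 1h to convert from UTC-1).
Freya in UTC: 08:20-19:00 (add 2h to convert from UTC-2).
Arjun in UTC: 06:45-07:35, 12:50-16:50, 17:05-19:00 (add 1h to convert from UTC-1).
Rosa ∩ Bashir: 13:50-16:00, 17:00-18:10.
Rosa ∩ Bashir ∩ Quinn: 13:50-16:00, 17:00-18:10.
Rosa ∩ Bashir ∩ Quinn ∩ Diego: 13:50-14:45, 17:10-18:10.
Rosa ∩ Bashir ∩ Quinn ∩ Diego ∩ Freya: 13:50-14:45, 17:10-18:10.
Rosa ∩ Bashir ∩ Quinn ∩ Diego ∩ Freya ∩ Arjun: 13:50-14:45, 17:10-18:10.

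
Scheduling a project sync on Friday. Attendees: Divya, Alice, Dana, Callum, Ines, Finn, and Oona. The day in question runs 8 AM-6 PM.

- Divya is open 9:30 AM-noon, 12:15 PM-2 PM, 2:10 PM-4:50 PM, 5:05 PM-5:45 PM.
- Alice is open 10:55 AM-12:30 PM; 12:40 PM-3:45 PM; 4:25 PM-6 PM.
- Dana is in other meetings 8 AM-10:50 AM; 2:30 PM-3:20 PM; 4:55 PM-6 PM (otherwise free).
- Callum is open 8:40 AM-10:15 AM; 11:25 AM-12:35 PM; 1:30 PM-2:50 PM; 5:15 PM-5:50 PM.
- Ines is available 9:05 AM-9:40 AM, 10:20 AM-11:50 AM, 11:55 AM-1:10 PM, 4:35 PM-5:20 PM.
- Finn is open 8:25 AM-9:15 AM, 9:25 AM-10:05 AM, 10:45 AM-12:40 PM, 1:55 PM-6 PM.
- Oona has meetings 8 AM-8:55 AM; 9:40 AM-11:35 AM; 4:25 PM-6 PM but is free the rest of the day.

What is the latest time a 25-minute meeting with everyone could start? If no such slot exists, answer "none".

Divya free: 09:30-12:00, 12:15-14:00, 14:10-16:50, 17:05-17:45.
Alice free: 10:55-12:30, 12:40-15:45, 16:25-18:00.
Dana free: 10:50-14:30, 15:20-16:55 (invert busy blocks within the working day).
Callum free: 08:40-10:15, 11:25-12:35, 13:30-14:50, 17:15-17:50.
Ines free: 09:05-09:40, 10:20-11:50, 11:55-13:10, 16:35-17:20.
Finn free: 08:25-09:15, 09:25-10:05, 10:45-12:40, 13:55-18:00.
Oona free: 08:55-09:40, 11:35-16:25 (invert busy blocks within the working day).
Divya ∩ Alice: 10:55-12:00, 12:15-12:30, 12:40-14:00, 14:10-15:45, 16:25-16:50, 17:05-17:45.
Divya ∩ Alice ∩ Dana: 10:55-12:00, 12:15-12:30, 12:40-14:00, 14:10-14:30, 15:20-15:45, 16:25-16:50.
Divya ∩ Alice ∩ Dana ∩ Callum: 11:25-12:00, 12:15-12:30, 13:30-14:00, 14:10-14:30.
Divya ∩ Alice ∩ Dana ∩ Callum ∩ Ines: 11:25-11:50, 11:55-12:00, 12:15-12:30.
Divya ∩ Alice ∩ Dana ∩ Callum ∩ Ines ∩ Finn: 11:25-11:50, 11:55-12:00, 12:15-12:30.
Divya ∩ Alice ∩ Dana ∩ Callum ∩ Ines ∩ Finn ∩ Oona: 11:35-11:50, 11:55-12:00, 12:15-12:30.
So the common availability across everyone is 11:35-11:50, 11:55-12:00, 12:15-12:30.
No common window is at least 25 minutes long.

none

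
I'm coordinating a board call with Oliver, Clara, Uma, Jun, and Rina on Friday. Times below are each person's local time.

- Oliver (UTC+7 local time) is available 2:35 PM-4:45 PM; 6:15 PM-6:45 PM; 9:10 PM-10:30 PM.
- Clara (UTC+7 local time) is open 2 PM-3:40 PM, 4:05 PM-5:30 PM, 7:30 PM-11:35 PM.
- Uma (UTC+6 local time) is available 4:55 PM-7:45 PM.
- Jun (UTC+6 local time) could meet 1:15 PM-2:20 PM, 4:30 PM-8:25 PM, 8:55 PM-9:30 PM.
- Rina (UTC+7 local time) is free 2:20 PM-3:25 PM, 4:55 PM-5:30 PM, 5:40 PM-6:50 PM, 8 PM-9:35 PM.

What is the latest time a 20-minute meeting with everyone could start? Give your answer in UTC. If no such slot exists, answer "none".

Oliver in UTC: 07:35-09:45, 11:15-11:45, 14:10-15:30 (subtract 7h to convert from UTC+7).
Clara in UTC: 07:00-08:40, 09:05-10:30, 12:30-16:35 (subtract 7h to convert from UTC+7).
Uma in UTC: 10:55-13:45 (subtract 6h to convert from UTC+6).
Jun in UTC: 07:15-08:20, 10:30-14:25, 14:55-15:30 (subtract 6h to convert from UTC+6).
Rina in UTC: 07:20-08:25, 09:55-10:30, 10:40-11:50, 13:00-14:35 (subtract 7h to convert from UTC+7).
Oliver ∩ Clara: 07:35-08:40, 09:05-09:45, 14:10-15:30.
Oliver ∩ Clara ∩ Uma: ∅.
Oliver ∩ Clara ∩ Uma ∩ Jun: ∅.
Oliver ∩ Clara ∩ Uma ∩ Jun ∩ Rina: ∅.
There is no time when everyone is free.
No common window is at least 20 minutes long.

none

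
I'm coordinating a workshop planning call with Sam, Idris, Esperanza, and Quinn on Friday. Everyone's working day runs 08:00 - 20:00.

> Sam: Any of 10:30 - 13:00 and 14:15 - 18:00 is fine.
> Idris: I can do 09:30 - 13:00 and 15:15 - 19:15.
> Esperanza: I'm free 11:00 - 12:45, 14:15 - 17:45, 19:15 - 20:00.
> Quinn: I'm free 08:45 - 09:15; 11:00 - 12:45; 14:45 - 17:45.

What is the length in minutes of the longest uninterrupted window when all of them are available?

150

Sam ∩ Idris: 10:30-13:00, 15:15-18:00.
Sam ∩ Idris ∩ Esperanza: 11:00-12:45, 15:15-17:45.
Sam ∩ Idris ∩ Esperanza ∩ Quinn: 11:00-12:45, 15:15-17:45.
The longest is 15:15-17:45 at 150 minutes.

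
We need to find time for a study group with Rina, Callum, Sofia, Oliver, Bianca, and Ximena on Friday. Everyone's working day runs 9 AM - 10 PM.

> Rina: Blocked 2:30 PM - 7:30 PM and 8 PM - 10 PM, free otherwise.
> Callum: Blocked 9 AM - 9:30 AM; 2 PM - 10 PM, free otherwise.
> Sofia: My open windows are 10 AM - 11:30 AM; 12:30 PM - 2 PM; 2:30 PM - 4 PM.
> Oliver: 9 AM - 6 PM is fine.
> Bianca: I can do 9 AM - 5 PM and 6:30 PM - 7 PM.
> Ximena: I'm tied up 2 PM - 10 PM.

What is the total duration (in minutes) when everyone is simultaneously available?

180

Rina free: 09:00-14:30, 19:30-20:00 (invert busy blocks within the working day).
Callum free: 09:30-14:00 (invert busy blocks within the working day).
Sofia free: 10:00-11:30, 12:30-14:00, 14:30-16:00.
Oliver free: 09:00-18:00.
Bianca free: 09:00-17:00, 18:30-19:00.
Ximena free: 09:00-14:00 (invert busy blocks within the working day).
Rina ∩ Callum: 09:30-14:00.
Rina ∩ Callum ∩ Sofia: 10:00-11:30, 12:30-14:00.
Rina ∩ Callum ∩ Sofia ∩ Oliver: 10:00-11:30, 12:30-14:00.
Rina ∩ Callum ∩ Sofia ∩ Oliver ∩ Bianca: 10:00-11:30, 12:30-14:00.
Rina ∩ Callum ∩ Sofia ∩ Oliver ∩ Bianca ∩ Ximena: 10:00-11:30, 12:30-14:00.
Summing the common windows: 90 + 90 = 180 minutes.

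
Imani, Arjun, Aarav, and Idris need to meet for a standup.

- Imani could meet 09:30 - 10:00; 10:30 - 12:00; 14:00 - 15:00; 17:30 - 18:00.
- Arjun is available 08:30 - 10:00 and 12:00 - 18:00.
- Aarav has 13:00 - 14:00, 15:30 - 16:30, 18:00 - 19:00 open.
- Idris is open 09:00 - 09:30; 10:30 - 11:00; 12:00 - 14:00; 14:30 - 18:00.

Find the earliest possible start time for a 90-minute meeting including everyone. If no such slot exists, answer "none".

Imani ∩ Arjun: 09:30-10:00, 14:00-15:00, 17:30-18:00.
Imani ∩ Arjun ∩ Aarav: ∅.
Imani ∩ Arjun ∩ Aarav ∩ Idris: ∅.
There is no time when everyone is free.
No common window is at least 90 minutes long.

none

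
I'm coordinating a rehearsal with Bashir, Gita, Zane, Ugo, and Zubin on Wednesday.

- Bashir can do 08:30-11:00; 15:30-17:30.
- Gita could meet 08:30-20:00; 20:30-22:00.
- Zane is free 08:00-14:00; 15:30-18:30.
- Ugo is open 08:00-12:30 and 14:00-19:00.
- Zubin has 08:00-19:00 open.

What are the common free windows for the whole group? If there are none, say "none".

Bashir ∩ Gita: 08:30-11:00, 15:30-17:30.
Bashir ∩ Gita ∩ Zane: 08:30-11:00, 15:30-17:30.
Bashir ∩ Gita ∩ Zane ∩ Ugo: 08:30-11:00, 15:30-17:30.
Bashir ∩ Gita ∩ Zane ∩ Ugo ∩ Zubin: 08:30-11:00, 15:30-17:30.

08:30-11:00, 15:30-17:30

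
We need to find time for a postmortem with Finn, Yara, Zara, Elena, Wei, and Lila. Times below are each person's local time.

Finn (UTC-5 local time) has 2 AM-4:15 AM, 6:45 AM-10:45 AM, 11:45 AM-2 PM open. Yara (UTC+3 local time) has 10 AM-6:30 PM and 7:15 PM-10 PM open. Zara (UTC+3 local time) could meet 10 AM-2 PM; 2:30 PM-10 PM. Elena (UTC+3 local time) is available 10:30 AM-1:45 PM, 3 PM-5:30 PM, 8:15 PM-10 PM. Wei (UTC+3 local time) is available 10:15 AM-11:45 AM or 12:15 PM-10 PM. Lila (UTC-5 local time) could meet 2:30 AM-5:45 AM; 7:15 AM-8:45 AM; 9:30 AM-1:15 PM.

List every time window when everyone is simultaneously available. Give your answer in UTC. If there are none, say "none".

07:30-08:45, 12:15-13:45, 17:15-18:15

Finn in UTC: 07:00-09:15, 11:45-15:45, 16:45-19:00 (add 5h to convert from UTC-5).
Yara in UTC: 07:00-15:30, 16:15-19:00 (subtract 3h to convert from UTC+3).
Zara in UTC: 07:00-11:00, 11:30-19:00 (subtract 3h to convert from UTC+3).
Elena in UTC: 07:30-10:45, 12:00-14:30, 17:15-19:00 (subtract 3h to convert from UTC+3).
Wei in UTC: 07:15-08:45, 09:15-19:00 (subtract 3h to convert from UTC+3).
Lila in UTC: 07:30-10:45, 12:15-13:45, 14:30-18:15 (add 5h to convert from UTC-5).
Finn ∩ Yara: 07:00-09:15, 11:45-15:30, 16:45-19:00.
Finn ∩ Yara ∩ Zara: 07:00-09:15, 11:45-15:30, 16:45-19:00.
Finn ∩ Yara ∩ Zara ∩ Elena: 07:30-09:15, 12:00-14:30, 17:15-19:00.
Finn ∩ Yara ∩ Zara ∩ Elena ∩ Wei: 07:30-08:45, 12:00-14:30, 17:15-19:00.
Finn ∩ Yara ∩ Zara ∩ Elena ∩ Wei ∩ Lila: 07:30-08:45, 12:15-13:45, 17:15-18:15.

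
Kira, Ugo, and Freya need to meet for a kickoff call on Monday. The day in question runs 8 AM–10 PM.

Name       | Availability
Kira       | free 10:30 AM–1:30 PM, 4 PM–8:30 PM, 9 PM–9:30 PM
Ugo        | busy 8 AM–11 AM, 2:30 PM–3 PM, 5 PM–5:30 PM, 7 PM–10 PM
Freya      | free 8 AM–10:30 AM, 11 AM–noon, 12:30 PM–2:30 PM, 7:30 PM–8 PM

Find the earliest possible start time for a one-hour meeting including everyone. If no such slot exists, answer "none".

Kira free: 10:30-13:30, 16:00-20:30, 21:00-21:30.
Ugo free: 11:00-14:30, 15:00-17:00, 17:30-19:00 (invert busy blocks within the working day).
Freya free: 08:00-10:30, 11:00-12:00, 12:30-14:30, 19:30-20:00.
Kira ∩ Ugo: 11:00-13:30, 16:00-17:00, 17:30-19:00.
Kira ∩ Ugo ∩ Freya: 11:00-12:00, 12:30-13:30.
The first common window of at least 60 minutes is 11:00-12:00, so the earliest start is 11:00.

11:00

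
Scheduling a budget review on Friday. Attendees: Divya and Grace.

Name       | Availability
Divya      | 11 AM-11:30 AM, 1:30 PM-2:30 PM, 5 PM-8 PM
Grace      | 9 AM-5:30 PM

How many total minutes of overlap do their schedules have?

Divya ∩ Grace: 11:00-11:30, 13:30-14:30, 17:00-17:30.
Summing the common windows: 30 + 60 + 30 = 120 minutes.

120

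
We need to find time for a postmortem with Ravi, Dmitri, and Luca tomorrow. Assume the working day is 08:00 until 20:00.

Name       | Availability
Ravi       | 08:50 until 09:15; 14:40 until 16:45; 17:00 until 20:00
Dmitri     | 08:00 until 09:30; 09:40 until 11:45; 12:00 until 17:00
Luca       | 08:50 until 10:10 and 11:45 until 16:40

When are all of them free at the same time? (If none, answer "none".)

08:50-09:15, 14:40-16:40

Ravi ∩ Dmitri: 08:50-09:15, 14:40-16:45.
Ravi ∩ Dmitri ∩ Luca: 08:50-09:15, 14:40-16:40.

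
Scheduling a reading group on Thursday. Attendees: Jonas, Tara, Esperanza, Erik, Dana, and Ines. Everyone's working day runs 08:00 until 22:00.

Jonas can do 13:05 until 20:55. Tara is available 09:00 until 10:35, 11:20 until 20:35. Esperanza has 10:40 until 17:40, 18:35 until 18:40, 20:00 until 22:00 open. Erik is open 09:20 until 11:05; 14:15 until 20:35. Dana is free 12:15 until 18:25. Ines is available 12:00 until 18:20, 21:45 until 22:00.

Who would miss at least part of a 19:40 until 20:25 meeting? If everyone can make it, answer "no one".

Jonas: free for 19:40-20:25. Tara: free for 19:40-20:25. Esperanza: not fully free for 19:40-20:25. Erik: free for 19:40-20:25. Dana: not fully free for 19:40-20:25. Ines: not fully free for 19:40-20:25.

Dana, Esperanza, Ines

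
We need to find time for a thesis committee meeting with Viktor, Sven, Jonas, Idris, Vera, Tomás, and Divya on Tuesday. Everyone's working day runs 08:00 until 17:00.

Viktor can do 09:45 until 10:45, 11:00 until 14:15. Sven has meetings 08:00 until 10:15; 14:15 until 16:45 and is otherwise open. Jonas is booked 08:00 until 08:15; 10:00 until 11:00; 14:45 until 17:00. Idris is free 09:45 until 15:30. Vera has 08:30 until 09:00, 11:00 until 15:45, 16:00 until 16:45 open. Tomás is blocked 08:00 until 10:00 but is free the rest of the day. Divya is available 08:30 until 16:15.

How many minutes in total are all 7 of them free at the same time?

Viktor free: 09:45-10:45, 11:00-14:15.
Sven free: 10:15-14:15, 16:45-17:00 (invert busy blocks within the working day).
Jonas free: 08:15-10:00, 11:00-14:45 (invert busy blocks within the working day).
Idris free: 09:45-15:30.
Vera free: 08:30-09:00, 11:00-15:45, 16:00-16:45.
Tomás free: 10:00-17:00 (invert busy blocks within the working day).
Divya free: 08:30-16:15.
Viktor ∩ Sven: 10:15-10:45, 11:00-14:15.
Viktor ∩ Sven ∩ Jonas: 11:00-14:15.
Viktor ∩ Sven ∩ Jonas ∩ Idris: 11:00-14:15.
Viktor ∩ Sven ∩ Jonas ∩ Idris ∩ Vera: 11:00-14:15.
Viktor ∩ Sven ∩ Jonas ∩ Idris ∩ Vera ∩ Tomás: 11:00-14:15.
Viktor ∩ Sven ∩ Jonas ∩ Idris ∩ Vera ∩ Tomás ∩ Divya: 11:00-14:15.
Those are the intersection windows.
That's a single block of 195 minutes.

195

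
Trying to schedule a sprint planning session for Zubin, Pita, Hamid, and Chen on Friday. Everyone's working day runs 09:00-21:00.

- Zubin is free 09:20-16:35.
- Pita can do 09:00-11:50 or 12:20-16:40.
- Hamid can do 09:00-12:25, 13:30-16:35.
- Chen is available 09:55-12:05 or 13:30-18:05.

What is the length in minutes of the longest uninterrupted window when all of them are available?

Zubin ∩ Pita: 09:20-11:50, 12:20-16:35.
Zubin ∩ Pita ∩ Hamid: 09:20-11:50, 12:20-12:25, 13:30-16:35.
Zubin ∩ Pita ∩ Hamid ∩ Chen: 09:55-11:50, 13:30-16:35.
The longest is 13:30-16:35 at 185 minutes.

185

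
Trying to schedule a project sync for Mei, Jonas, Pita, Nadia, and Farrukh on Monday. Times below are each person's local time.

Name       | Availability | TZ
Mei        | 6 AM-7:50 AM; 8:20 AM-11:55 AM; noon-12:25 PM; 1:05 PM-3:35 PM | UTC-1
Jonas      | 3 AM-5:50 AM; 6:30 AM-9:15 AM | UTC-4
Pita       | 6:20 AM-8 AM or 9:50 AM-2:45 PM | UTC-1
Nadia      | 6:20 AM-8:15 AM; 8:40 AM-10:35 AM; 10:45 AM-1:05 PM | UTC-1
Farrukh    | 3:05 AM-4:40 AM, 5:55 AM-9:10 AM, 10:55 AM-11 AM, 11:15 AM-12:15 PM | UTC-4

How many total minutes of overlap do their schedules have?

205

Mei in UTC: 07:00-08:50, 09:20-12:55, 13:00-13:25, 14:05-16:35 (add 1h to convert from UTC-1).
Jonas in UTC: 07:00-09:50, 10:30-13:15 (add 4h to convert from UTC-4).
Pita in UTC: 07:20-09:00, 10:50-15:45 (add 1h to convert from UTC-1).
Nadia in UTC: 07:20-09:15, 09:40-11:35, 11:45-14:05 (add 1h to convert from UTC-1).
Farrukh in UTC: 07:05-08:40, 09:55-13:10, 14:55-15:00, 15:15-16:15 (add 4h to convert from UTC-4).
Mei ∩ Jonas: 07:00-08:50, 09:20-09:50, 10:30-12:55, 13:00-13:15.
Mei ∩ Jonas ∩ Pita: 07:20-08:50, 10:50-12:55, 13:00-13:15.
Mei ∩ Jonas ∩ Pita ∩ Nadia: 07:20-08:50, 10:50-11:35, 11:45-12:55, 13:00-13:15.
Mei ∩ Jonas ∩ Pita ∩ Nadia ∩ Farrukh: 07:20-08:40, 10:50-11:35, 11:45-12:55, 13:00-13:10.
Summing the common windows: 80 + 45 + 70 + 10 = 205 minutes.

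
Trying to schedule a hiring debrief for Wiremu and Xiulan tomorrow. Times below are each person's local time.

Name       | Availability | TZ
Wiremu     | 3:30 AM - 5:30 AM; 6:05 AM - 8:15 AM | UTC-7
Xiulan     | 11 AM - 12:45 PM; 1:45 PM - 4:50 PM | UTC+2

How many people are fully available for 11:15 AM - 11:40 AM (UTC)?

Wiremu in UTC: 10:30-12:30, 13:05-15:15 (add 7h to convert from UTC-7).
Xiulan in UTC: 09:00-10:45, 11:45-14:50 (subtract 2h to convert from UTC+2).
Wiremu can make the full 11:15-11:40 slot — that's 1.

1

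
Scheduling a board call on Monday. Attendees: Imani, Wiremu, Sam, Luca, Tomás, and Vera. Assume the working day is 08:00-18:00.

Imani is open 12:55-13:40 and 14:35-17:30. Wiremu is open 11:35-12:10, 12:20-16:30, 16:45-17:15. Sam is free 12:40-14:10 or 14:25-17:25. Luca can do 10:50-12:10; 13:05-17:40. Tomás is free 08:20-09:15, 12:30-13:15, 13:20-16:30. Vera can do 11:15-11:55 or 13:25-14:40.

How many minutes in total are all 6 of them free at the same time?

Imani ∩ Wiremu: 12:55-13:40, 14:35-16:30, 16:45-17:15.
Imani ∩ Wiremu ∩ Sam: 12:55-13:40, 14:35-16:30, 16:45-17:15.
Imani ∩ Wiremu ∩ Sam ∩ Luca: 13:05-13:40, 14:35-16:30, 16:45-17:15.
Imani ∩ Wiremu ∩ Sam ∩ Luca ∩ Tomás: 13:05-13:15, 13:20-13:40, 14:35-16:30.
Imani ∩ Wiremu ∩ Sam ∩ Luca ∩ Tomás ∩ Vera: 13:25-13:40, 14:35-14:40.
Summing the common windows: 15 + 5 = 20 minutes.

20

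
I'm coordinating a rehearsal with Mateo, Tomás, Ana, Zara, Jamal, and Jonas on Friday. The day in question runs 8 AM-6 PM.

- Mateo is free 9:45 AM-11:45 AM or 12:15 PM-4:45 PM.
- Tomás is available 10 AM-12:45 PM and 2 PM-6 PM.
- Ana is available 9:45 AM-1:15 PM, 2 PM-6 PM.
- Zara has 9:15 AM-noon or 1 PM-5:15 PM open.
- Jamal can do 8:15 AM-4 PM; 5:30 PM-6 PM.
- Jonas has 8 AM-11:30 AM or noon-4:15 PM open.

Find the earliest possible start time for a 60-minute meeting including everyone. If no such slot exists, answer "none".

10:00

Mateo ∩ Tomás: 10:00-11:45, 12:15-12:45, 14:00-16:45.
Mateo ∩ Tomás ∩ Ana: 10:00-11:45, 12:15-12:45, 14:00-16:45.
Mateo ∩ Tomás ∩ Ana ∩ Zara: 10:00-11:45, 14:00-16:45.
Mateo ∩ Tomás ∩ Ana ∩ Zara ∩ Jamal: 10:00-11:45, 14:00-16:00.
Mateo ∩ Tomás ∩ Ana ∩ Zara ∩ Jamal ∩ Jonas: 10:00-11:30, 14:00-16:00.
Those are the intersection windows.
The first common window of at least 60 minutes is 10:00-11:30, so the earliest start is 10:00.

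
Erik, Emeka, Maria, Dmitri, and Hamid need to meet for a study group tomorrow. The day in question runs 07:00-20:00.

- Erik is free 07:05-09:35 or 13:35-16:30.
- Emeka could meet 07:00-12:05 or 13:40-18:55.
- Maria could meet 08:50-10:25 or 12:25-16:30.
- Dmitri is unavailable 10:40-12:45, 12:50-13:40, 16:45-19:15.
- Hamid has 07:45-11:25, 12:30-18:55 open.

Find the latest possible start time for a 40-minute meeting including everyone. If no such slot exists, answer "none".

15:50

Erik free: 07:05-09:35, 13:35-16:30.
Emeka free: 07:00-12:05, 13:40-18:55.
Maria free: 08:50-10:25, 12:25-16:30.
Dmitri free: 07:00-10:40, 12:45-12:50, 13:40-16:45, 19:15-20:00 (invert busy blocks within the working day).
Hamid free: 07:45-11:25, 12:30-18:55.
Erik ∩ Emeka: 07:05-09:35, 13:40-16:30.
Erik ∩ Emeka ∩ Maria: 08:50-09:35, 13:40-16:30.
Erik ∩ Emeka ∩ Maria ∩ Dmitri: 08:50-09:35, 13:40-16:30.
Erik ∩ Emeka ∩ Maria ∩ Dmitri ∩ Hamid: 08:50-09:35, 13:40-16:30.
The last common window of at least 40 minutes is 13:40-16:30; a 40-minute meeting can start as late as 15:50 and still end by 16:30.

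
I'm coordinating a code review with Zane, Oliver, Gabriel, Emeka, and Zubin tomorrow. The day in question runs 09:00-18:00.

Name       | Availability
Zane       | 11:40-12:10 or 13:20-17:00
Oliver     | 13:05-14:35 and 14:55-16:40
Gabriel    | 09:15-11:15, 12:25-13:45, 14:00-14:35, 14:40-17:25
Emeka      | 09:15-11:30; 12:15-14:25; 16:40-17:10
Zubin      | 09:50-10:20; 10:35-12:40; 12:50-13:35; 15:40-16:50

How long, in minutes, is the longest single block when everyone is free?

15

Zane ∩ Oliver: 13:20-14:35, 14:55-16:40.
Zane ∩ Oliver ∩ Gabriel: 13:20-13:45, 14:00-14:35, 14:55-16:40.
Zane ∩ Oliver ∩ Gabriel ∩ Emeka: 13:20-13:45, 14:00-14:25.
Zane ∩ Oliver ∩ Gabriel ∩ Emeka ∩ Zubin: 13:20-13:35.
Those are the intersection windows.
The longest is 13:20-13:35 at 15 minutes.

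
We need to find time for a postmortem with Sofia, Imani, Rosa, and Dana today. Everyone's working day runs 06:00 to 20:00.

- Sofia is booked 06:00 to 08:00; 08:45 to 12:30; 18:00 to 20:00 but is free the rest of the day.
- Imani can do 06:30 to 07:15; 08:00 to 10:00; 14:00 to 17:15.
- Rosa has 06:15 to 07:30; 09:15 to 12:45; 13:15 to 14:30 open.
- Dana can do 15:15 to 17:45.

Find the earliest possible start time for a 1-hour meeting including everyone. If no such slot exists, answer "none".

Sofia free: 08:00-08:45, 12:30-18:00 (invert busy blocks within the working day).
Imani free: 06:30-07:15, 08:00-10:00, 14:00-17:15.
Rosa free: 06:15-07:30, 09:15-12:45, 13:15-14:30.
Dana free: 15:15-17:45.
Sofia ∩ Imani: 08:00-08:45, 14:00-17:15.
Sofia ∩ Imani ∩ Rosa: 14:00-14:30.
Sofia ∩ Imani ∩ Rosa ∩ Dana: ∅.
There is no time when everyone is free.
No common window is at least 60 minutes long.

none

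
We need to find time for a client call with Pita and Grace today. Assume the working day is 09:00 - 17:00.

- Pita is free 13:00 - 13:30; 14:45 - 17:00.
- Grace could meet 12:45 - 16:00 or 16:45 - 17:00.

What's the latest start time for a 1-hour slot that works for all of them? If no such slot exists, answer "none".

15:00

Pita ∩ Grace: 13:00-13:30, 14:45-16:00, 16:45-17:00.
So the common availability across everyone is 13:00-13:30, 14:45-16:00, 16:45-17:00.
The last common window of at least 60 minutes is 14:45-16:00; a 60-minute meeting can start as late as 15:00 and still end by 16:00.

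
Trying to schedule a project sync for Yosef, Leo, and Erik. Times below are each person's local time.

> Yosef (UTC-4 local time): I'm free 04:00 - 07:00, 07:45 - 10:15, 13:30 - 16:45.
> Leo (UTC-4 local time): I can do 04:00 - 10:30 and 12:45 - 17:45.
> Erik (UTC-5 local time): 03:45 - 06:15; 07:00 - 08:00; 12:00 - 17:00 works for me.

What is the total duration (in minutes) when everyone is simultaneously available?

Yosef in UTC: 08:00-11:00, 11:45-14:15, 17:30-20:45 (add 4h to convert from UTC-4).
Leo in UTC: 08:00-14:30, 16:45-21:45 (add 4h to convert from UTC-4).
Erik in UTC: 08:45-11:15, 12:00-13:00, 17:00-22:00 (add 5h to convert from UTC-5).
Yosef ∩ Leo: 08:00-11:00, 11:45-14:15, 17:30-20:45.
Yosef ∩ Leo ∩ Erik: 08:45-11:00, 12:00-13:00, 17:30-20:45.
Summing the common windows: 135 + 60 + 195 = 390 minutes.

390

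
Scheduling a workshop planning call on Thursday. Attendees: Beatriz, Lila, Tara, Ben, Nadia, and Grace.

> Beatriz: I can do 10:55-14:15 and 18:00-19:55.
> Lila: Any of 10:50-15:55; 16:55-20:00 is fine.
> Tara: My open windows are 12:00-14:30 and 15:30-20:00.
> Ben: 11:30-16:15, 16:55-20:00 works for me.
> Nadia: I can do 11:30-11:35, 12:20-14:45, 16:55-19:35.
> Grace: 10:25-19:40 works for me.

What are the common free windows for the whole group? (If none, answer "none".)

12:20-14:15, 18:00-19:35

Beatriz ∩ Lila: 10:55-14:15, 18:00-19:55.
Beatriz ∩ Lila ∩ Tara: 12:00-14:15, 18:00-19:55.
Beatriz ∩ Lila ∩ Tara ∩ Ben: 12:00-14:15, 18:00-19:55.
Beatriz ∩ Lila ∩ Tara ∩ Ben ∩ Nadia: 12:20-14:15, 18:00-19:35.
Beatriz ∩ Lila ∩ Tara ∩ Ben ∩ Nadia ∩ Grace: 12:20-14:15, 18:00-19:35.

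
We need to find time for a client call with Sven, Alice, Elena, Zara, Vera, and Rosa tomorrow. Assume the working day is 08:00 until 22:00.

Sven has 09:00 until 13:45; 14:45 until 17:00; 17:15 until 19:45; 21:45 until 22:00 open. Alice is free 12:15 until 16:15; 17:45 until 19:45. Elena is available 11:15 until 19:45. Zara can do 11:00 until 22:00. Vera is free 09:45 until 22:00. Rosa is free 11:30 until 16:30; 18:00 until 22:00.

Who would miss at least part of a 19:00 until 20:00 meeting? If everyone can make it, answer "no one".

Sven: not fully free for 19:00-20:00. Alice: not fully free for 19:00-20:00. Elena: not fully free for 19:00-20:00. Zara: free for 19:00-20:00. Vera: free for 19:00-20:00. Rosa: free for 19:00-20:00.

Alice, Elena, Sven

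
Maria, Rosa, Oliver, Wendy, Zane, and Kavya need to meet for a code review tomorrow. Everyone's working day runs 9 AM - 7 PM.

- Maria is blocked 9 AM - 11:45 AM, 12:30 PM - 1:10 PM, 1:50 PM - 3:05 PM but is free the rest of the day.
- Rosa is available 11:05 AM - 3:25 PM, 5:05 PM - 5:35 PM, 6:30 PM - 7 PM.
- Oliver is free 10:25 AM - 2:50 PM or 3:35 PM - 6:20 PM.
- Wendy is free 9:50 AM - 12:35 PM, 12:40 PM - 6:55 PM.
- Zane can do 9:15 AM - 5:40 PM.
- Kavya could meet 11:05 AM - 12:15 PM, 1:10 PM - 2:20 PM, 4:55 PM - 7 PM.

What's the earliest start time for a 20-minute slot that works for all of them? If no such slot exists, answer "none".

11:45

Maria free: 11:45-12:30, 13:10-13:50, 15:05-19:00 (invert busy blocks within the working day).
Rosa free: 11:05-15:25, 17:05-17:35, 18:30-19:00.
Oliver free: 10:25-14:50, 15:35-18:20.
Wendy free: 09:50-12:35, 12:40-18:55.
Zane free: 09:15-17:40.
Kavya free: 11:05-12:15, 13:10-14:20, 16:55-19:00.
Maria ∩ Rosa: 11:45-12:30, 13:10-13:50, 15:05-15:25, 17:05-17:35, 18:30-19:00.
Maria ∩ Rosa ∩ Oliver: 11:45-12:30, 13:10-13:50, 17:05-17:35.
Maria ∩ Rosa ∩ Oliver ∩ Wendy: 11:45-12:30, 13:10-13:50, 17:05-17:35.
Maria ∩ Rosa ∩ Oliver ∩ Wendy ∩ Zane: 11:45-12:30, 13:10-13:50, 17:05-17:35.
Maria ∩ Rosa ∩ Oliver ∩ Wendy ∩ Zane ∩ Kavya: 11:45-12:15, 13:10-13:50, 17:05-17:35.
Those are the intersection windows.
The first common window of at least 20 minutes is 11:45-12:15, so the earliest start is 11:45.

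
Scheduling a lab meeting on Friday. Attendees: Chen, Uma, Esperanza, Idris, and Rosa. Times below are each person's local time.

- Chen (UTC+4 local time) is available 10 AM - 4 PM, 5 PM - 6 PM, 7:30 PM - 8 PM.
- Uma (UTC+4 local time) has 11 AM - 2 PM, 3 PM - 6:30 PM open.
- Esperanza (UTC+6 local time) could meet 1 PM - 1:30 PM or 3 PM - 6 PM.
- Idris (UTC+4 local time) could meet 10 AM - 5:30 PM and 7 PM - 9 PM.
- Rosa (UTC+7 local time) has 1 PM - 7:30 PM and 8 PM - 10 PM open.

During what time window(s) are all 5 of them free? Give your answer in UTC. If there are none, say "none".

Chen in UTC: 06:00-12:00, 13:00-14:00, 15:30-16:00 (subtract 4h to convert from UTC+4).
Uma in UTC: 07:00-10:00, 11:00-14:30 (subtract 4h to convert from UTC+4).
Esperanza in UTC: 07:00-07:30, 09:00-12:00 (subtract 6h to convert from UTC+6).
Idris in UTC: 06:00-13:30, 15:00-17:00 (subtract 4h to convert from UTC+4).
Rosa in UTC: 06:00-12:30, 13:00-15:00 (subtract 7h to convert from UTC+7).
Chen ∩ Uma: 07:00-10:00, 11:00-12:00, 13:00-14:00.
Chen ∩ Uma ∩ Esperanza: 07:00-07:30, 09:00-10:00, 11:00-12:00.
Chen ∩ Uma ∩ Esperanza ∩ Idris: 07:00-07:30, 09:00-10:00, 11:00-12:00.
Chen ∩ Uma ∩ Esperanza ∩ Idris ∩ Rosa: 07:00-07:30, 09:00-10:00, 11:00-12:00.

07:00-07:30, 09:00-10:00, 11:00-12:00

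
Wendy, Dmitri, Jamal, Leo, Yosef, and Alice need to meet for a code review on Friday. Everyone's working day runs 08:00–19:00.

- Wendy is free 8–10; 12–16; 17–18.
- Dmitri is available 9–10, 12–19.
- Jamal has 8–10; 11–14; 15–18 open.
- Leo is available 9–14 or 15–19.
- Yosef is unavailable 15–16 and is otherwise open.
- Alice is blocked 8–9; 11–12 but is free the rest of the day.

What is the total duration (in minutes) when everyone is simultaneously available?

240

Wendy free: 08:00-10:00, 12:00-16:00, 17:00-18:00.
Dmitri free: 09:00-10:00, 12:00-19:00.
Jamal free: 08:00-10:00, 11:00-14:00, 15:00-18:00.
Leo free: 09:00-14:00, 15:00-19:00.
Yosef free: 08:00-15:00, 16:00-19:00 (invert busy blocks within the working day).
Alice free: 09:00-11:00, 12:00-19:00 (invert busy blocks within the working day).
Wendy ∩ Dmitri: 09:00-10:00, 12:00-16:00, 17:00-18:00.
Wendy ∩ Dmitri ∩ Jamal: 09:00-10:00, 12:00-14:00, 15:00-16:00, 17:00-18:00.
Wendy ∩ Dmitri ∩ Jamal ∩ Leo: 09:00-10:00, 12:00-14:00, 15:00-16:00, 17:00-18:00.
Wendy ∩ Dmitri ∩ Jamal ∩ Leo ∩ Yosef: 09:00-10:00, 12:00-14:00, 17:00-18:00.
Wendy ∩ Dmitri ∩ Jamal ∩ Leo ∩ Yosef ∩ Alice: 09:00-10:00, 12:00-14:00, 17:00-18:00.
Those are the intersection windows.
Summing the common windows: 60 + 120 + 60 = 240 minutes.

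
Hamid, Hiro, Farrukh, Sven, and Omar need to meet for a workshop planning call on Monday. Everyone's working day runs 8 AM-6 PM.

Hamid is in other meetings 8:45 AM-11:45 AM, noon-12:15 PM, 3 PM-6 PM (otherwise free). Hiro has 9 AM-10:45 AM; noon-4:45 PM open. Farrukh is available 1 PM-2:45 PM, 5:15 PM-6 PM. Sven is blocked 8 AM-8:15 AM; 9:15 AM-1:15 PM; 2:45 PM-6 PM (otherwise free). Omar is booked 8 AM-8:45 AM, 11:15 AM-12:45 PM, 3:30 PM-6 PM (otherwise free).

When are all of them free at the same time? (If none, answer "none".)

13:15-14:45

Hamid free: 08:00-08:45, 11:45-12:00, 12:15-15:00 (invert busy blocks within the working day).
Hiro free: 09:00-10:45, 12:00-16:45.
Farrukh free: 13:00-14:45, 17:15-18:00.
Sven free: 08:15-09:15, 13:15-14:45 (invert busy blocks within the working day).
Omar free: 08:45-11:15, 12:45-15:30 (invert busy blocks within the working day).
Hamid ∩ Hiro: 12:15-15:00.
Hamid ∩ Hiro ∩ Farrukh: 13:00-14:45.
Hamid ∩ Hiro ∩ Farrukh ∩ Sven: 13:15-14:45.
Hamid ∩ Hiro ∩ Farrukh ∩ Sven ∩ Omar: 13:15-14:45.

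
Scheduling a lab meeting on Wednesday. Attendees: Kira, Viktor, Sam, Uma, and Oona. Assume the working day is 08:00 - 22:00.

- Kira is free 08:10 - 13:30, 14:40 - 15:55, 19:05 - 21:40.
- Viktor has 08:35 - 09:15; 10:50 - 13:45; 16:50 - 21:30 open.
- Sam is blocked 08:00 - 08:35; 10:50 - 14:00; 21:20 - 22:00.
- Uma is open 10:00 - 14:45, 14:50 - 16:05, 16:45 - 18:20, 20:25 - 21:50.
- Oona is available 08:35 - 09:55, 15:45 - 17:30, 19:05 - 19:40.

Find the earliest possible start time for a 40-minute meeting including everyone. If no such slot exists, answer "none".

Kira free: 08:10-13:30, 14:40-15:55, 19:05-21:40.
Viktor free: 08:35-09:15, 10:50-13:45, 16:50-21:30.
Sam free: 08:35-10:50, 14:00-21:20 (invert busy blocks within the working day).
Uma free: 10:00-14:45, 14:50-16:05, 16:45-18:20, 20:25-21:50.
Oona free: 08:35-09:55, 15:45-17:30, 19:05-19:40.
Kira ∩ Viktor: 08:35-09:15, 10:50-13:30, 19:05-21:30.
Kira ∩ Viktor ∩ Sam: 08:35-09:15, 19:05-21:20.
Kira ∩ Viktor ∩ Sam ∩ Uma: 20:25-21:20.
Kira ∩ Viktor ∩ Sam ∩ Uma ∩ Oona: ∅.
There is no time when everyone is free.
No common window is at least 40 minutes long.

none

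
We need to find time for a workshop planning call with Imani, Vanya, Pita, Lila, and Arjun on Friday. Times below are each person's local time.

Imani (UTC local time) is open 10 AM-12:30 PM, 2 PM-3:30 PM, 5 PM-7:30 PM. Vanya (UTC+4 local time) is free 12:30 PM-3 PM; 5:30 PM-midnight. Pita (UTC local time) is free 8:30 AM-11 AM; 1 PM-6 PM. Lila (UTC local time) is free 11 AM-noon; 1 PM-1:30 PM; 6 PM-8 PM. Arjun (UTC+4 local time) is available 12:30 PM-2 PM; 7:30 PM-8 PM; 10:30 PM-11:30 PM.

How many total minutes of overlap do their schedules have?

0

Imani in UTC: 10:00-12:30, 14:00-15:30, 17:00-19:30.
Vanya in UTC: 08:30-11:00, 13:30-20:00 (subtract 4h to convert from UTC+4).
Pita in UTC: 08:30-11:00, 13:00-18:00.
Lila in UTC: 11:00-12:00, 13:00-13:30, 18:00-20:00.
Arjun in UTC: 08:30-10:00, 15:30-16:00, 18:30-19:30 (subtract 4h to convert from UTC+4).
Imani ∩ Vanya: 10:00-11:00, 14:00-15:30, 17:00-19:30.
Imani ∩ Vanya ∩ Pita: 10:00-11:00, 14:00-15:30, 17:00-18:00.
Imani ∩ Vanya ∩ Pita ∩ Lila: ∅.
Imani ∩ Vanya ∩ Pita ∩ Lila ∩ Arjun: ∅.
There is no time when everyone is free.
There is no common window, so the total is 0 minutes.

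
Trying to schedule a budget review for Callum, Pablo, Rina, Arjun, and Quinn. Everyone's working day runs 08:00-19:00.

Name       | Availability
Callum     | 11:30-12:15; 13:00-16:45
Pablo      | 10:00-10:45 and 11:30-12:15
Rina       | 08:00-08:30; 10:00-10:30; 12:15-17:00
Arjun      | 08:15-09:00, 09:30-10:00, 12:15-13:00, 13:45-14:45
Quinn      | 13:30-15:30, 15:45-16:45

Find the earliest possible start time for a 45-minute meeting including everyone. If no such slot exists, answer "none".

Callum ∩ Pablo: 11:30-12:15.
Callum ∩ Pablo ∩ Rina: ∅.
Callum ∩ Pablo ∩ Rina ∩ Arjun: ∅.
Callum ∩ Pablo ∩ Rina ∩ Arjun ∩ Quinn: ∅.
There is no time when everyone is free.
No common window is at least 45 minutes long.

none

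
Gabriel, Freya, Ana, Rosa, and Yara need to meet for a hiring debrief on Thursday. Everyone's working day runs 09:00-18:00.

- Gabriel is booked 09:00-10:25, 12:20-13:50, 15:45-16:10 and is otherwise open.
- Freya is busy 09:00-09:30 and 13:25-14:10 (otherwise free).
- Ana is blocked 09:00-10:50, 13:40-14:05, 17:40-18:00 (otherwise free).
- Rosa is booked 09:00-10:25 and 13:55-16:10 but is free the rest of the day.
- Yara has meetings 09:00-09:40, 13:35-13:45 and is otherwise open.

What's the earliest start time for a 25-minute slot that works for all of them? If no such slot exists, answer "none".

Gabriel free: 10:25-12:20, 13:50-15:45, 16:10-18:00 (invert busy blocks within the working day).
Freya free: 09:30-13:25, 14:10-18:00 (invert busy blocks within the working day).
Ana free: 10:50-13:40, 14:05-17:40 (invert busy blocks within the working day).
Rosa free: 10:25-13:55, 16:10-18:00 (invert busy blocks within the working day).
Yara free: 09:40-13:35, 13:45-18:00 (invert busy blocks within the working day).
Gabriel ∩ Freya: 10:25-12:20, 14:10-15:45, 16:10-18:00.
Gabriel ∩ Freya ∩ Ana: 10:50-12:20, 14:10-15:45, 16:10-17:40.
Gabriel ∩ Freya ∩ Ana ∩ Rosa: 10:50-12:20, 16:10-17:40.
Gabriel ∩ Freya ∩ Ana ∩ Rosa ∩ Yara: 10:50-12:20, 16:10-17:40.
The first common window of at least 25 minutes is 10:50-12:20, so the earliest start is 10:50.

10:50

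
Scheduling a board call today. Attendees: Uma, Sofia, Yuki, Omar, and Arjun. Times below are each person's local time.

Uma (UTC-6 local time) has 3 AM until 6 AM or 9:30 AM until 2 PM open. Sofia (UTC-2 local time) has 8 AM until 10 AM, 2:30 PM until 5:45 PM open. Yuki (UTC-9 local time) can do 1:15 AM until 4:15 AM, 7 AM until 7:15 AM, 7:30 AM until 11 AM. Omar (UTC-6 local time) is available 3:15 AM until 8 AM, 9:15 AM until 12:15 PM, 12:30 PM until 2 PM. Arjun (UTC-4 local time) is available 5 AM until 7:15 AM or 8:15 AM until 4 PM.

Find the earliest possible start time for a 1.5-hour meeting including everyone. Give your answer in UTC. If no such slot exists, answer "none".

Uma in UTC: 09:00-12:00, 15:30-20:00 (add 6h to convert from UTC-6).
Sofia in UTC: 10:00-12:00, 16:30-19:45 (add 2h to convert from UTC-2).
Yuki in UTC: 10:15-13:15, 16:00-16:15, 16:30-20:00 (add 9h to convert from UTC-9).
Omar in UTC: 09:15-14:00, 15:15-18:15, 18:30-20:00 (add 6h to convert from UTC-6).
Arjun in UTC: 09:00-11:15, 12:15-20:00 (add 4h to convert from UTC-4).
Uma ∩ Sofia: 10:00-12:00, 16:30-19:45.
Uma ∩ Sofia ∩ Yuki: 10:15-12:00, 16:30-19:45.
Uma ∩ Sofia ∩ Yuki ∩ Omar: 10:15-12:00, 16:30-18:15, 18:30-19:45.
Uma ∩ Sofia ∩ Yuki ∩ Omar ∩ Arjun: 10:15-11:15, 16:30-18:15, 18:30-19:45.
So the common availability across everyone is 10:15-11:15, 16:30-18:15, 18:30-19:45.
The first common window of at least 90 minutes is 16:30-18:15, so the earliest start is 16:30.

16:30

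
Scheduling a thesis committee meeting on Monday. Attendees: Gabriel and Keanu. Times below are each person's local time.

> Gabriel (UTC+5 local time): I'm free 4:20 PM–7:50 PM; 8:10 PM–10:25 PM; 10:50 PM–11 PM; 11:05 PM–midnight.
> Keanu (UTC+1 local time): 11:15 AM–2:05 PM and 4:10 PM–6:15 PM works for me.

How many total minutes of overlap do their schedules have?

Gabriel in UTC: 11:20-14:50, 15:10-17:25, 17:50-18:00, 18:05-19:00 (subtract 5h to convert from UTC+5).
Keanu in UTC: 10:15-13:05, 15:10-17:15 (subtract 1h to convert from UTC+1).
Gabriel ∩ Keanu: 11:20-13:05, 15:10-17:15.
Summing the common windows: 105 + 125 = 230 minutes.

230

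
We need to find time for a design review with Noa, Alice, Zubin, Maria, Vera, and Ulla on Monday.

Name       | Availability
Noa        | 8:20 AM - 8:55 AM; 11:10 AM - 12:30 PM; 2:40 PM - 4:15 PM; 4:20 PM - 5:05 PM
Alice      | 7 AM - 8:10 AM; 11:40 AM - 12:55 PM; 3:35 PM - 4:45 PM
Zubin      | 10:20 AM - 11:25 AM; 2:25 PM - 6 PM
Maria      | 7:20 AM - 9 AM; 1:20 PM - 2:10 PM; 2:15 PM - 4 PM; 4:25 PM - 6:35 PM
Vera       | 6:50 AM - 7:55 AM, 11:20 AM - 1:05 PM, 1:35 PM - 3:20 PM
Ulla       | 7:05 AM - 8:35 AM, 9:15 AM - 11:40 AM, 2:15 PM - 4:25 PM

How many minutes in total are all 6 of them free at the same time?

0

Noa ∩ Alice: 11:40-12:30, 15:35-16:15, 16:20-16:45.
Noa ∩ Alice ∩ Zubin: 15:35-16:15, 16:20-16:45.
Noa ∩ Alice ∩ Zubin ∩ Maria: 15:35-16:00, 16:25-16:45.
Noa ∩ Alice ∩ Zubin ∩ Maria ∩ Vera: ∅.
Noa ∩ Alice ∩ Zubin ∩ Maria ∩ Vera ∩ Ulla: ∅.
There is no time when everyone is free.
There is no common window, so the total is 0 minutes.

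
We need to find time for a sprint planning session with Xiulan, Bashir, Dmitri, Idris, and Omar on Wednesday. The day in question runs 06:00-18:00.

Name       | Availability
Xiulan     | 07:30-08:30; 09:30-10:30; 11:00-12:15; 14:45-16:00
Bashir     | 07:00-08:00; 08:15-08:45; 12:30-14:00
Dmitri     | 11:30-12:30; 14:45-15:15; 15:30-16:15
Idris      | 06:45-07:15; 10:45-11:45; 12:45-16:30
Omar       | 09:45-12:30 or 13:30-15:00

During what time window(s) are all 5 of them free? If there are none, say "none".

Xiulan ∩ Bashir: 07:30-08:00, 08:15-08:30.
Xiulan ∩ Bashir ∩ Dmitri: ∅.
Xiulan ∩ Bashir ∩ Dmitri ∩ Idris: ∅.
Xiulan ∩ Bashir ∩ Dmitri ∩ Idris ∩ Omar: ∅.
There is no time when everyone is free.

none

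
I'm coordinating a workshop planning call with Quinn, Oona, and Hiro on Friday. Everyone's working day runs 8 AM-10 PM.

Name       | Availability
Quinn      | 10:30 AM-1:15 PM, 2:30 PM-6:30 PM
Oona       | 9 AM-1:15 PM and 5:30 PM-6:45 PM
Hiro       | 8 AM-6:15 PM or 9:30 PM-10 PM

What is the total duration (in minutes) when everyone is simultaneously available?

210

Quinn ∩ Oona: 10:30-13:15, 17:30-18:30.
Quinn ∩ Oona ∩ Hiro: 10:30-13:15, 17:30-18:15.
So the common availability across everyone is 10:30-13:15, 17:30-18:15.
Summing the common windows: 165 + 45 = 210 minutes.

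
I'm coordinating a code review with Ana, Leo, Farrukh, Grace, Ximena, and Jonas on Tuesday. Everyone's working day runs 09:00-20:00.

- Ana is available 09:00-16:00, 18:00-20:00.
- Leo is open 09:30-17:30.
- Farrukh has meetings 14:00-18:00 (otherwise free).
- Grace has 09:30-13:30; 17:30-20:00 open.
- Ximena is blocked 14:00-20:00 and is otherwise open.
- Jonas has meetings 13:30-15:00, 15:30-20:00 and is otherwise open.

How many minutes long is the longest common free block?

Ana free: 09:00-16:00, 18:00-20:00.
Leo free: 09:30-17:30.
Farrukh free: 09:00-14:00, 18:00-20:00 (invert busy blocks within the working day).
Grace free: 09:30-13:30, 17:30-20:00.
Ximena free: 09:00-14:00 (invert busy blocks within the working day).
Jonas free: 09:00-13:30, 15:00-15:30 (invert busy blocks within the working day).
Ana ∩ Leo: 09:30-16:00.
Ana ∩ Leo ∩ Farrukh: 09:30-14:00.
Ana ∩ Leo ∩ Farrukh ∩ Grace: 09:30-13:30.
Ana ∩ Leo ∩ Farrukh ∩ Grace ∩ Ximena: 09:30-13:30.
Ana ∩ Leo ∩ Farrukh ∩ Grace ∩ Ximena ∩ Jonas: 09:30-13:30.
Those are the intersection windows.
The longest is 09:30-13:30 at 240 minutes.

240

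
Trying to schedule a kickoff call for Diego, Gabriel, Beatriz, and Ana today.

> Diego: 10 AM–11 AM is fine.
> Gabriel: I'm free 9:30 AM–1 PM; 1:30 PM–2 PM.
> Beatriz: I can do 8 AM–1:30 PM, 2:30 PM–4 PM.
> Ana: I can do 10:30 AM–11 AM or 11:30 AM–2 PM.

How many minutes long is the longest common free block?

Diego ∩ Gabriel: 10:00-11:00.
Diego ∩ Gabriel ∩ Beatriz: 10:00-11:00.
Diego ∩ Gabriel ∩ Beatriz ∩ Ana: 10:30-11:00.
So the common availability across everyone is 10:30-11:00.
The longest is 10:30-11:00 at 30 minutes.

30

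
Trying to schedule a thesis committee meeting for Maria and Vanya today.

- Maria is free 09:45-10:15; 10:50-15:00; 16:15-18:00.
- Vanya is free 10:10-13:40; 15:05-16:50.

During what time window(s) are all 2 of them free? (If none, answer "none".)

10:10-10:15, 10:50-13:40, 16:15-16:50

Maria ∩ Vanya: 10:10-10:15, 10:50-13:40, 16:15-16:50.
Those are the intersection windows.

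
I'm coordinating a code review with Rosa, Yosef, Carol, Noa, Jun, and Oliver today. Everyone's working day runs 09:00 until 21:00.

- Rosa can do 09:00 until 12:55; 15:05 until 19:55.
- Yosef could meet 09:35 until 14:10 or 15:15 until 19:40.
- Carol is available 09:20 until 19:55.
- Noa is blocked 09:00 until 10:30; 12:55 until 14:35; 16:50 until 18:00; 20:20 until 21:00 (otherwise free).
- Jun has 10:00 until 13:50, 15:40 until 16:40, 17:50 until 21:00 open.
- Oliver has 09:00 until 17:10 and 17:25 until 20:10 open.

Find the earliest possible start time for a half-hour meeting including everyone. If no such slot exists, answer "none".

Rosa free: 09:00-12:55, 15:05-19:55.
Yosef free: 09:35-14:10, 15:15-19:40.
Carol free: 09:20-19:55.
Noa free: 10:30-12:55, 14:35-16:50, 18:00-20:20 (invert busy blocks within the working day).
Jun free: 10:00-13:50, 15:40-16:40, 17:50-21:00.
Oliver free: 09:00-17:10, 17:25-20:10.
Rosa ∩ Yosef: 09:35-12:55, 15:15-19:40.
Rosa ∩ Yosef ∩ Carol: 09:35-12:55, 15:15-19:40.
Rosa ∩ Yosef ∩ Carol ∩ Noa: 10:30-12:55, 15:15-16:50, 18:00-19:40.
Rosa ∩ Yosef ∩ Carol ∩ Noa ∩ Jun: 10:30-12:55, 15:40-16:40, 18:00-19:40.
Rosa ∩ Yosef ∩ Carol ∩ Noa ∩ Jun ∩ Oliver: 10:30-12:55, 15:40-16:40, 18:00-19:40.
So the common availability across everyone is 10:30-12:55, 15:40-16:40, 18:00-19:40.
The first common window of at least 30 minutes is 10:30-12:55, so the earliest start is 10:30.

10:30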